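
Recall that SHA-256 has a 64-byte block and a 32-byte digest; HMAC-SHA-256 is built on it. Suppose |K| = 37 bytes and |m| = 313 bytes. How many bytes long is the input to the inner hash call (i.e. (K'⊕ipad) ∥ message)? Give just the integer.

Key is 37 ≤ 64 bytes, zero-padded: |K'| = 64.
Inner input = (K'⊕ipad) ∥ m → 64 + 313 = 377 bytes.

377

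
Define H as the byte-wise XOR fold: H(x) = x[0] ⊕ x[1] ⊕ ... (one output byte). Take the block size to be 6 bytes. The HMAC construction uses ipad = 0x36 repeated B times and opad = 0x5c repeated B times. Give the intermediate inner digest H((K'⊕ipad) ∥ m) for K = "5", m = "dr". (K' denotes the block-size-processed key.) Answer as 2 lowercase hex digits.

23

Key "5" = 35 is 1 byte ≤ B = 6; zero-pad to 6 bytes: K' = 35 00 00 00 00 00.
K' ⊕ ipad = 03 36 36 36 36 36.
Inner input = 03 36 36 36 36 36 ∥ 64 72.
Inner hash: XOR 03⊕36⊕36⊕36⊕36⊕36⊕64⊕72 = 23.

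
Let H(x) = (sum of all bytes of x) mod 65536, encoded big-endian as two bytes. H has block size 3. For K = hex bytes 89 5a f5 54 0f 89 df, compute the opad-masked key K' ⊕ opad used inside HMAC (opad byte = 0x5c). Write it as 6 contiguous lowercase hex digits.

Key hex bytes 89 5a f5 54 0f 89 df is 7 bytes > B = 3, so hash it first: H(key) = 03 a3, then zero-pad to 3 bytes: K' = 03 a3 00.
XOR each byte with 0x5c: 03⊕5c=5f, a3⊕5c=ff, 00⊕5c=5c.

5fff5c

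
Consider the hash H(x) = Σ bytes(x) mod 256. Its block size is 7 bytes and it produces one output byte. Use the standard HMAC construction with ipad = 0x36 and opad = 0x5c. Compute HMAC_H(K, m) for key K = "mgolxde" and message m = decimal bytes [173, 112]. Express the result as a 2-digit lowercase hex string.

Key "mgolxde" = 6d 67 6f 6c 78 64 65 is exactly B = 7 bytes: K' = 6d 67 6f 6c 78 64 65.
K' ⊕ ipad = 5b 51 59 5a 4e 52 53.  K' ⊕ opad = 31 3b 33 30 24 38 39.
Inner input = (K'⊕ipad) ∥ m = 5b 51 59 5a 4e 52 53 ∥ ad 70.
Inner hash: sum = 91+81+89+90+78+82+83+173+112 = 879; mod 256 = 111 → 6f.
Outer input = (K'⊕opad) ∥ inner = 31 3b 33 30 24 38 39 ∥ 6f.
Outer hash (tag): sum = 49+59+51+48+36+56+57+111 = 467; mod 256 = 211 → d3.

d3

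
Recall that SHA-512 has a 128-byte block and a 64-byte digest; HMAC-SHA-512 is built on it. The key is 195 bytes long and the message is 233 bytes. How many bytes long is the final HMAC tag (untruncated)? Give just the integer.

The tag is one SHA-512 digest: 64 bytes.

64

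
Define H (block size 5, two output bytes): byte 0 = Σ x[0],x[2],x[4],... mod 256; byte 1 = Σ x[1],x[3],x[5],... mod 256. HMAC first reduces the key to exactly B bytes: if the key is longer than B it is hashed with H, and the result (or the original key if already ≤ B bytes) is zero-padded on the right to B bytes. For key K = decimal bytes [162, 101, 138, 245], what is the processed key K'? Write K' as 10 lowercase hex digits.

a2658af500

Key decimal bytes [162, 101, 138, 245] = a2 65 8a f5 is 4 bytes ≤ B = 5; zero-pad to 5 bytes: K' = a2 65 8a f5 00.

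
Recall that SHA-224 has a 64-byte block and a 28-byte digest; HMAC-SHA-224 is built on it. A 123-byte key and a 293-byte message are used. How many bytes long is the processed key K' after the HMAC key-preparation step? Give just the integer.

Key is 123 > 64 bytes, so it is hashed to 28 bytes then zero-padded to 64: |K'| = 64.

64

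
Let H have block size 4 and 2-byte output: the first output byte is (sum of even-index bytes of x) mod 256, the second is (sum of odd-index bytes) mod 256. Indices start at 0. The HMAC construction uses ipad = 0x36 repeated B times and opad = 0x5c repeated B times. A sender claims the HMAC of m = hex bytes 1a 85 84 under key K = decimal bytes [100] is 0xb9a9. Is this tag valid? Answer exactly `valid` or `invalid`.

Key decimal bytes [100] = 64 is 1 byte ≤ B = 4; zero-pad to 4 bytes: K' = 64 00 00 00.
K' ⊕ ipad = 52 36 36 36; K' ⊕ opad = 38 5c 5c 5c.
Inner hash: even-index sum = 294 mod 256 = 38; odd-index sum = 241 mod 256 = 241 → 26 f1.
Outer hash (recomputed tag): even-index sum = 186 mod 256 = 186; odd-index sum = 425 mod 256 = 169 → ba a9.
Recomputed tag = baa9; claimed = b9a9 → mismatch.

invalid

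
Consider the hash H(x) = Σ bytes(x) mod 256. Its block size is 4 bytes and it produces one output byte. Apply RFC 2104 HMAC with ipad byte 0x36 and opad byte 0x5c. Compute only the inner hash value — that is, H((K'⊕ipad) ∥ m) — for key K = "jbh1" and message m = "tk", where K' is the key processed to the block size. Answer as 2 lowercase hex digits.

Key "jbh1" = 6a 62 68 31 is exactly B = 4 bytes: K' = 6a 62 68 31.
K' ⊕ ipad = 5c 54 5e 07.
Inner input = 5c 54 5e 07 ∥ 74 6b.
Inner hash: sum = 92+84+94+7+116+107 = 500; mod 256 = 244 → f4.

f4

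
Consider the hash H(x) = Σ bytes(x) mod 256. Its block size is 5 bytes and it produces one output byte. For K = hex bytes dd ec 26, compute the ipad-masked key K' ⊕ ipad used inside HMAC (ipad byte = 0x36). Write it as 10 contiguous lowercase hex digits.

Key hex bytes dd ec 26 is 3 bytes ≤ B = 5; zero-pad to 5 bytes: K' = dd ec 26 00 00.
XOR each byte with 0x36: dd⊕36=eb, ec⊕36=da, 26⊕36=10, 00⊕36=36, 00⊕36=36.

ebda103636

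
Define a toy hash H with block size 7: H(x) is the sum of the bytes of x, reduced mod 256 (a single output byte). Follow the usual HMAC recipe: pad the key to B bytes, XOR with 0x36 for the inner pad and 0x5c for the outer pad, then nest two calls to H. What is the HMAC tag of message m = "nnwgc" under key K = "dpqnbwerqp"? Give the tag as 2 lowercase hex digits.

13

Key "dpqnbwerqp" = 64 70 71 6e 62 77 65 72 71 70 is 10 bytes > B = 7, so hash it first: H(key) = 44, then zero-pad to 7 bytes: K' = 44 00 00 00 00 00 00.
K' ⊕ ipad = 72 36 36 36 36 36 36.  K' ⊕ opad = 18 5c 5c 5c 5c 5c 5c.
Inner input = (K'⊕ipad) ∥ m = 72 36 36 36 36 36 36 ∥ 6e 6e 77 67 63.
Inner hash: sum = 114+54+54+54+54+54+54+110+110+119+103+99 = 979; mod 256 = 211 → d3.
Outer input = (K'⊕opad) ∥ inner = 18 5c 5c 5c 5c 5c 5c ∥ d3.
Outer hash (tag): sum = 24+92+92+92+92+92+92+211 = 787; mod 256 = 19 → 13.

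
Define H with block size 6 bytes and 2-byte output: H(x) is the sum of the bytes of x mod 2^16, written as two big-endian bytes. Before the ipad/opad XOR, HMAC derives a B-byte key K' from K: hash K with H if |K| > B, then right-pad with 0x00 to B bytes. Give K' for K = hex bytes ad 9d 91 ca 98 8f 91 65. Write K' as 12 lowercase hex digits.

04c200000000

|K| = 8 > B = 6, so first hash the key.
H(K): sum = 173+157+145+202+152+143+145+101 = 1218 → 04 c2.
Zero-pad H(K) = 04 c2 to 6 bytes: K' = 04 c2 00 00 00 00.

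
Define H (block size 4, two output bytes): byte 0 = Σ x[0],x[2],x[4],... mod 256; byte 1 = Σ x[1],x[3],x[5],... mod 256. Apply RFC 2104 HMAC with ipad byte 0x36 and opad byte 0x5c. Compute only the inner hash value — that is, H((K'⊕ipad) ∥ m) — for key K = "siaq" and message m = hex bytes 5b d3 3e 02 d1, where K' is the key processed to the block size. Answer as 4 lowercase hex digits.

Key "siaq" = 73 69 61 71 is exactly B = 4 bytes: K' = 73 69 61 71.
K' ⊕ ipad = 45 5f 57 47.
Inner input = 45 5f 57 47 ∥ 5b d3 3e 02 d1.
Inner hash: even-index sum = 518 mod 256 = 6; odd-index sum = 379 mod 256 = 123 → 06 7b.

067b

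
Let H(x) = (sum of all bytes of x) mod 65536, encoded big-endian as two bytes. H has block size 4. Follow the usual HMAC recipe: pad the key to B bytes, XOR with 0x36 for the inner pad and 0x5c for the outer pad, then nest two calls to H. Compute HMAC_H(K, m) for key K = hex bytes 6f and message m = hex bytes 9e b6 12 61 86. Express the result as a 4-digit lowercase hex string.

Key hex bytes 6f is 1 byte ≤ B = 4; zero-pad to 4 bytes: K' = 6f 00 00 00.
K' ⊕ ipad = 59 36 36 36.  K' ⊕ opad = 33 5c 5c 5c.
Inner input = (K'⊕ipad) ∥ m = 59 36 36 36 ∥ 9e b6 12 61 86.
Inner hash: sum = 89+54+54+54+158+182+18+97+134 = 840 → 03 48.
Outer input = (K'⊕opad) ∥ inner = 33 5c 5c 5c ∥ 03 48.
Outer hash (tag): sum = 51+92+92+92+3+72 = 402 → 01 92.

0192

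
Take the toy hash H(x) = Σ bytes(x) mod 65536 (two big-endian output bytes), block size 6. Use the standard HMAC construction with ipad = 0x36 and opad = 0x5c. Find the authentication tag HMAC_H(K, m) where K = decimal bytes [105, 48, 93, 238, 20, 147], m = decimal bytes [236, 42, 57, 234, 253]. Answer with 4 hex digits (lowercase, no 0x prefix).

Key decimal bytes [105, 48, 93, 238, 20, 147] = 69 30 5d ee 14 93 is exactly B = 6 bytes: K' = 69 30 5d ee 14 93.
K' ⊕ ipad = 5f 06 6b d8 22 a5.  K' ⊕ opad = 35 6c 01 b2 48 cf.
Inner input = (K'⊕ipad) ∥ m = 5f 06 6b d8 22 a5 ∥ ec 2a 39 ea fd.
Inner hash: sum = 95+6+107+216+34+165+236+42+57+234+253 = 1445 → 05 a5.
Outer input = (K'⊕opad) ∥ inner = 35 6c 01 b2 48 cf ∥ 05 a5.
Outer hash (tag): sum = 53+108+1+178+72+207+5+165 = 789 → 03 15.

0315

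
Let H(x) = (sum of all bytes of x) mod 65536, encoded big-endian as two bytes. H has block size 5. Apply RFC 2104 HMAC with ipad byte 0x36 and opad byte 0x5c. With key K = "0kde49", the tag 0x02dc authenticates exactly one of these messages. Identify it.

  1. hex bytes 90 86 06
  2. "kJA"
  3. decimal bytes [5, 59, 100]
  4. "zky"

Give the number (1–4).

1

Key "0kde49" = 30 6b 64 65 34 39 is 6 bytes > B = 5, so hash it first: H(key) = 01 d1, then zero-pad to 5 bytes: K' = 01 d1 00 00 00.
K' ⊕ ipad = 37 e7 36 36 36; K' ⊕ opad = 5d 8d 5c 5c 5c.
m1: inner = H(37 e7 36 36 36 90 86 06) = 02 dc; tag = H(5d 8d 5c 5c 5c 02 dc) = 02dc ← matches
m2: inner = H(37 e7 36 36 36 6b 4a 41) = 02 b6; tag = H(5d 8d 5c 5c 5c 02 b6) = 02b6
m3: inner = H(37 e7 36 36 36 05 3b 64) = 02 64; tag = H(5d 8d 5c 5c 5c 02 64) = 0264
m4: inner = H(37 e7 36 36 36 7a 6b 79) = 03 1e; tag = H(5d 8d 5c 5c 5c 03 1e) = 021f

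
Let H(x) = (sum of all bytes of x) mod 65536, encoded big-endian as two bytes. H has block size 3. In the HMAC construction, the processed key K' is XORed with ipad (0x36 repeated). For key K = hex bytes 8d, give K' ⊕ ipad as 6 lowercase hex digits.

bb3636

Key hex bytes 8d is 1 byte ≤ B = 3; zero-pad to 3 bytes: K' = 8d 00 00.
XOR each byte with 0x36: 8d⊕36=bb, 00⊕36=36, 00⊕36=36.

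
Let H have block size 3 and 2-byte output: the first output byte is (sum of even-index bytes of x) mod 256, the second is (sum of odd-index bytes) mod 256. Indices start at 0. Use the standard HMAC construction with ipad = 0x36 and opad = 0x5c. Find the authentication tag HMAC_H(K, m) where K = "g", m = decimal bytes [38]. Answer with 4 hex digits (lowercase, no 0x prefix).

f3e3

Key "g" = 67 is 1 byte ≤ B = 3; zero-pad to 3 bytes: K' = 67 00 00.
K' ⊕ ipad = 51 36 36.  K' ⊕ opad = 3b 5c 5c.
Inner input = (K'⊕ipad) ∥ m = 51 36 36 ∥ 26.
Inner hash: even-index sum = 135 mod 256 = 135; odd-index sum = 92 mod 256 = 92 → 87 5c.
Outer input = (K'⊕opad) ∥ inner = 3b 5c 5c ∥ 87 5c.
Outer hash (tag): even-index sum = 243 mod 256 = 243; odd-index sum = 227 mod 256 = 227 → f3 e3.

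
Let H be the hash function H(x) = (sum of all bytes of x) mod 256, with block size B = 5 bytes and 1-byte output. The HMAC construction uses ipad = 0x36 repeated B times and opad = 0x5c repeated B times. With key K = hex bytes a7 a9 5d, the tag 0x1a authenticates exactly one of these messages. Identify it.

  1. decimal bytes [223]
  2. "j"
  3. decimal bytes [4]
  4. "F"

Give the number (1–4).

Key hex bytes a7 a9 5d is 3 bytes ≤ B = 5; zero-pad to 5 bytes: K' = a7 a9 5d 00 00.
K' ⊕ ipad = 91 9f 6b 36 36; K' ⊕ opad = fb f5 01 5c 5c.
m1: inner = H(91 9f 6b 36 36 df) = e6; tag = H(fb f5 01 5c 5c e6) = 8f
m2: inner = H(91 9f 6b 36 36 6a) = 71; tag = H(fb f5 01 5c 5c 71) = 1a ← matches
m3: inner = H(91 9f 6b 36 36 04) = 0b; tag = H(fb f5 01 5c 5c 0b) = b4
m4: inner = H(91 9f 6b 36 36 46) = 4d; tag = H(fb f5 01 5c 5c 4d) = f6

2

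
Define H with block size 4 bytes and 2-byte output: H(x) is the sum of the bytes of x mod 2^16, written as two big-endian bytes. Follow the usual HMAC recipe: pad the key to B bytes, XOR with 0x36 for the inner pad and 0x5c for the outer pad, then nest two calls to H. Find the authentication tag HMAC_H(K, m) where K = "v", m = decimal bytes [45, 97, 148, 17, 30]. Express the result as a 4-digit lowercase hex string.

Key "v" = 76 is 1 byte ≤ B = 4; zero-pad to 4 bytes: K' = 76 00 00 00.
K' ⊕ ipad = 40 36 36 36.  K' ⊕ opad = 2a 5c 5c 5c.
Inner input = (K'⊕ipad) ∥ m = 40 36 36 36 ∥ 2d 61 94 11 1e.
Inner hash: sum = 64+54+54+54+45+97+148+17+30 = 563 → 02 33.
Outer input = (K'⊕opad) ∥ inner = 2a 5c 5c 5c ∥ 02 33.
Outer hash (tag): sum = 42+92+92+92+2+51 = 371 → 01 73.

0173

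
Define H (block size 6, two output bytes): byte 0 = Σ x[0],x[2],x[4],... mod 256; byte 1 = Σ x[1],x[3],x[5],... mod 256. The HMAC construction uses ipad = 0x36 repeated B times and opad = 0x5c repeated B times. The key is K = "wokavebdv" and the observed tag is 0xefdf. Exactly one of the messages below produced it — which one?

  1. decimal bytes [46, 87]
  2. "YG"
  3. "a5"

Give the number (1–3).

Key "wokavebdv" = 77 6f 6b 61 76 65 62 64 76 is 9 bytes > B = 6, so hash it first: H(key) = 30 99, then zero-pad to 6 bytes: K' = 30 99 00 00 00 00.
K' ⊕ ipad = 06 af 36 36 36 36; K' ⊕ opad = 6c c5 5c 5c 5c 5c.
m1: inner = H(06 af 36 36 36 36 2e 57) = a0 72; tag = H(6c c5 5c 5c 5c 5c a0 72) = c4ef
m2: inner = H(06 af 36 36 36 36 59 47) = cb 62; tag = H(6c c5 5c 5c 5c 5c cb 62) = efdf ← matches
m3: inner = H(06 af 36 36 36 36 61 35) = d3 50; tag = H(6c c5 5c 5c 5c 5c d3 50) = f7cd

2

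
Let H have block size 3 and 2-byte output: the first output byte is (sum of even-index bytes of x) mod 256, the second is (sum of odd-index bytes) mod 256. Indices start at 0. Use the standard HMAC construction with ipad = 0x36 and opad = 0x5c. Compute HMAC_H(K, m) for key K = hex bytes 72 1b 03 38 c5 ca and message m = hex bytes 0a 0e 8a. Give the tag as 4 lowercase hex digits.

8191

Key hex bytes 72 1b 03 38 c5 ca is 6 bytes > B = 3, so hash it first: H(key) = 3a 1d, then zero-pad to 3 bytes: K' = 3a 1d 00.
K' ⊕ ipad = 0c 2b 36.  K' ⊕ opad = 66 41 5c.
Inner input = (K'⊕ipad) ∥ m = 0c 2b 36 ∥ 0a 0e 8a.
Inner hash: even-index sum = 80 mod 256 = 80; odd-index sum = 191 mod 256 = 191 → 50 bf.
Outer input = (K'⊕opad) ∥ inner = 66 41 5c ∥ 50 bf.
Outer hash (tag): even-index sum = 385 mod 256 = 129; odd-index sum = 145 mod 256 = 145 → 81 91.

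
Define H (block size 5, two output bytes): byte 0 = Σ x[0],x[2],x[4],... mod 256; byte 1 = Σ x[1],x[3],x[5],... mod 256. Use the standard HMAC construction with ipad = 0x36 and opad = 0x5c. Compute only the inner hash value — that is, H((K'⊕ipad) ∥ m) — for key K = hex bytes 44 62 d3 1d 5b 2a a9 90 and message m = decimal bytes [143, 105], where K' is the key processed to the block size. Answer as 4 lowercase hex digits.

02d4

Key hex bytes 44 62 d3 1d 5b 2a a9 90 is 8 bytes > B = 5, so hash it first: H(key) = 1b 39, then zero-pad to 5 bytes: K' = 1b 39 00 00 00.
K' ⊕ ipad = 2d 0f 36 36 36.
Inner input = 2d 0f 36 36 36 ∥ 8f 69.
Inner hash: even-index sum = 258 mod 256 = 2; odd-index sum = 212 mod 256 = 212 → 02 d4.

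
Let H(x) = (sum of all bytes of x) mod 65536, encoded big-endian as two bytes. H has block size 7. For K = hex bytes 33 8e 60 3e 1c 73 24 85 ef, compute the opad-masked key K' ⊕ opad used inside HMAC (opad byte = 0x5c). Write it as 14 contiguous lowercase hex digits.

Key hex bytes 33 8e 60 3e 1c 73 24 85 ef is 9 bytes > B = 7, so hash it first: H(key) = 03 86, then zero-pad to 7 bytes: K' = 03 86 00 00 00 00 00.
XOR each byte with 0x5c: 03⊕5c=5f, 86⊕5c=da, 00⊕5c=5c, 00⊕5c=5c, 00⊕5c=5c, 00⊕5c=5c, 00⊕5c=5c.

5fda5c5c5c5c5c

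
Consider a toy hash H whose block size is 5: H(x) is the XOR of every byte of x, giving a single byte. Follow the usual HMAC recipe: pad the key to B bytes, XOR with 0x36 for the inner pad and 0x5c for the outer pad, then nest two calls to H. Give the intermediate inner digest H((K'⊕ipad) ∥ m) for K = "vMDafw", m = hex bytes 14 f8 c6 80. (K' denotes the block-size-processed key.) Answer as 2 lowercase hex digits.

93

Key "vMDafw" = 76 4d 44 61 66 77 is 6 bytes > B = 5, so hash it first: H(key) = 0f, then zero-pad to 5 bytes: K' = 0f 00 00 00 00.
K' ⊕ ipad = 39 36 36 36 36.
Inner input = 39 36 36 36 36 ∥ 14 f8 c6 80.
Inner hash: XOR 39⊕36⊕36⊕36⊕36⊕14⊕f8⊕c6⊕80 = 93.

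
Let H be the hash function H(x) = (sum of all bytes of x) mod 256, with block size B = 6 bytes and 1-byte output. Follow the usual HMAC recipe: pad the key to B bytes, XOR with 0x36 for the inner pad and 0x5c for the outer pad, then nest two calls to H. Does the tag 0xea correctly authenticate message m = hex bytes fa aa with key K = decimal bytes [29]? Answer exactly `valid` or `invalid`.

Key decimal bytes [29] = 1d is 1 byte ≤ B = 6; zero-pad to 6 bytes: K' = 1d 00 00 00 00 00.
K' ⊕ ipad = 2b 36 36 36 36 36; K' ⊕ opad = 41 5c 5c 5c 5c 5c.
Inner hash: sum = 43+54+54+54+54+54+250+170 = 733; mod 256 = 221 → dd.
Outer hash (recomputed tag): sum = 65+92+92+92+92+92+221 = 746; mod 256 = 234 → ea.
Recomputed tag = ea; claimed = ea → match.

valid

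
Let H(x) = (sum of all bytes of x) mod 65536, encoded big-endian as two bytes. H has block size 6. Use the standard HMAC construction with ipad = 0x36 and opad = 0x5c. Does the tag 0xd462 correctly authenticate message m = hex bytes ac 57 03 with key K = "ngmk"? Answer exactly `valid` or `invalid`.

invalid

Key "ngmk" = 6e 67 6d 6b is 4 bytes ≤ B = 6; zero-pad to 6 bytes: K' = 6e 67 6d 6b 00 00.
K' ⊕ ipad = 58 51 5b 5d 36 36; K' ⊕ opad = 32 3b 31 37 5c 5c.
Inner hash: sum = 88+81+91+93+54+54+172+87+3 = 723 → 02 d3.
Outer hash (recomputed tag): sum = 50+59+49+55+92+92+2+211 = 610 → 02 62.
Recomputed tag = 0262; claimed = d462 → mismatch.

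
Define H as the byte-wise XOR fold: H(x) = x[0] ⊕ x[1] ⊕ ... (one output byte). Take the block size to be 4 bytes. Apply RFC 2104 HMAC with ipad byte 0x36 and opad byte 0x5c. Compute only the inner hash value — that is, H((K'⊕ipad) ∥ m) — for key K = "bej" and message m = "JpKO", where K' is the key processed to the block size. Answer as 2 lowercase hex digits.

53

Key "bej" = 62 65 6a is 3 bytes ≤ B = 4; zero-pad to 4 bytes: K' = 62 65 6a 00.
K' ⊕ ipad = 54 53 5c 36.
Inner input = 54 53 5c 36 ∥ 4a 70 4b 4f.
Inner hash: XOR 54⊕53⊕5c⊕36⊕4a⊕70⊕4b⊕4f = 53.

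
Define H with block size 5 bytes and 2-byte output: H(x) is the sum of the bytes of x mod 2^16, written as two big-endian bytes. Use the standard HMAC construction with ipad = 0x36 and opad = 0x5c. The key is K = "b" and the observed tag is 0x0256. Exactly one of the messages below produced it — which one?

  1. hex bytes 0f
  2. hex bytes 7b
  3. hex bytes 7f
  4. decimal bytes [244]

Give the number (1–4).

Key "b" = 62 is 1 byte ≤ B = 5; zero-pad to 5 bytes: K' = 62 00 00 00 00.
K' ⊕ ipad = 54 36 36 36 36; K' ⊕ opad = 3e 5c 5c 5c 5c.
m1: inner = H(54 36 36 36 36 0f) = 01 3b; tag = H(3e 5c 5c 5c 5c 01 3b) = 01ea
m2: inner = H(54 36 36 36 36 7b) = 01 a7; tag = H(3e 5c 5c 5c 5c 01 a7) = 0256 ← matches
m3: inner = H(54 36 36 36 36 7f) = 01 ab; tag = H(3e 5c 5c 5c 5c 01 ab) = 025a
m4: inner = H(54 36 36 36 36 f4) = 02 20; tag = H(3e 5c 5c 5c 5c 02 20) = 01d0

2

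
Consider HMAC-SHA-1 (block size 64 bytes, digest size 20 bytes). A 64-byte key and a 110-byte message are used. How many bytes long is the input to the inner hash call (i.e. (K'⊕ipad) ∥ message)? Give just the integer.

174

Key is 64 ≤ 64 bytes, zero-padded: |K'| = 64.
Inner input = (K'⊕ipad) ∥ m → 64 + 110 = 174 bytes.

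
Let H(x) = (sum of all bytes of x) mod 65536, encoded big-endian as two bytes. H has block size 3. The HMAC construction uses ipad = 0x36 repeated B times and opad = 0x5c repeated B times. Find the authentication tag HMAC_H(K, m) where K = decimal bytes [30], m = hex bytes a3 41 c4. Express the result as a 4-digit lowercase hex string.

Key decimal bytes [30] = 1e is 1 byte ≤ B = 3; zero-pad to 3 bytes: K' = 1e 00 00.
K' ⊕ ipad = 28 36 36.  K' ⊕ opad = 42 5c 5c.
Inner input = (K'⊕ipad) ∥ m = 28 36 36 ∥ a3 41 c4.
Inner hash: sum = 40+54+54+163+65+196 = 572 → 02 3c.
Outer input = (K'⊕opad) ∥ inner = 42 5c 5c ∥ 02 3c.
Outer hash (tag): sum = 66+92+92+2+60 = 312 → 01 38.

0138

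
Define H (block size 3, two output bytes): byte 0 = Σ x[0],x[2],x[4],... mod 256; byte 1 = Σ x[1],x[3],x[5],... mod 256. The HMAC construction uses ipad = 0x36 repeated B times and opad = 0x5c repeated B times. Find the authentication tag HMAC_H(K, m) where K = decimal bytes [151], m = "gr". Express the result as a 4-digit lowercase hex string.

c4a5

Key decimal bytes [151] = 97 is 1 byte ≤ B = 3; zero-pad to 3 bytes: K' = 97 00 00.
K' ⊕ ipad = a1 36 36.  K' ⊕ opad = cb 5c 5c.
Inner input = (K'⊕ipad) ∥ m = a1 36 36 ∥ 67 72.
Inner hash: even-index sum = 329 mod 256 = 73; odd-index sum = 157 mod 256 = 157 → 49 9d.
Outer input = (K'⊕opad) ∥ inner = cb 5c 5c ∥ 49 9d.
Outer hash (tag): even-index sum = 452 mod 256 = 196; odd-index sum = 165 mod 256 = 165 → c4 a5.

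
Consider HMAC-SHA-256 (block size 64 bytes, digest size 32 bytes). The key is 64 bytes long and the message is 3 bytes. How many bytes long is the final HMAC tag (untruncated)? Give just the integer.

The tag is one SHA-256 digest: 32 bytes.

32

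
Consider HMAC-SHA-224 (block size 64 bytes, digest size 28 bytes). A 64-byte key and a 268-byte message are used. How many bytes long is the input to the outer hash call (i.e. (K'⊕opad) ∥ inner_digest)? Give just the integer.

Key is 64 ≤ 64 bytes, zero-padded: |K'| = 64.
Outer input = (K'⊕opad) ∥ H(inner) → 64 + 28 = 92 bytes.

92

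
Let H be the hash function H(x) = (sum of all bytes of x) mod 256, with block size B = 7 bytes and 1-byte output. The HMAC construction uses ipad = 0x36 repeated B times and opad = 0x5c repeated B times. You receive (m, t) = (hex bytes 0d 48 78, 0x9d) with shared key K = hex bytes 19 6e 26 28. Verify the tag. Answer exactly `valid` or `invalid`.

Key hex bytes 19 6e 26 28 is 4 bytes ≤ B = 7; zero-pad to 7 bytes: K' = 19 6e 26 28 00 00 00.
K' ⊕ ipad = 2f 58 10 1e 36 36 36; K' ⊕ opad = 45 32 7a 74 5c 5c 5c.
Inner hash: sum = 47+88+16+30+54+54+54+13+72+120 = 548; mod 256 = 36 → 24.
Outer hash (recomputed tag): sum = 69+50+122+116+92+92+92+36 = 669; mod 256 = 157 → 9d.
Recomputed tag = 9d; claimed = 9d → match.

valid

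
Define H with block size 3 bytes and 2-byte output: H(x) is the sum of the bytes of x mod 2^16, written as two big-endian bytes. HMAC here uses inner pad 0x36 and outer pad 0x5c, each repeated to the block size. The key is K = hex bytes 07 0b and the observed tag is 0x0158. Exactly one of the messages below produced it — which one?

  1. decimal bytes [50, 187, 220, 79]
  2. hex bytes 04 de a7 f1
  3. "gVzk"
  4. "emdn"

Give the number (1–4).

Key hex bytes 07 0b is 2 bytes ≤ B = 3; zero-pad to 3 bytes: K' = 07 0b 00.
K' ⊕ ipad = 31 3d 36; K' ⊕ opad = 5b 57 5c.
m1: inner = H(31 3d 36 32 bb dc 4f) = 02 bc; tag = H(5b 57 5c 02 bc) = 01cc
m2: inner = H(31 3d 36 04 de a7 f1) = 03 1e; tag = H(5b 57 5c 03 1e) = 012f
m3: inner = H(31 3d 36 67 56 7a 6b) = 02 46; tag = H(5b 57 5c 02 46) = 0156
m4: inner = H(31 3d 36 65 6d 64 6e) = 02 48; tag = H(5b 57 5c 02 48) = 0158 ← matches

4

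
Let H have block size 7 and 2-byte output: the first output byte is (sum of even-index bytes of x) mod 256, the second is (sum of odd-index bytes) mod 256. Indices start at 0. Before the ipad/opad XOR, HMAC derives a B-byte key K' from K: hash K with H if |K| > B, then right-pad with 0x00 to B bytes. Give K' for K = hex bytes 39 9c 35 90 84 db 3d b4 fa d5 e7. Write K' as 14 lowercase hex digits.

10900000000000

|K| = 11 > B = 7, so first hash the key.
H(K): even-index sum = 784 mod 256 = 16; odd-index sum = 912 mod 256 = 144 → 10 90.
Zero-pad H(K) = 10 90 to 7 bytes: K' = 10 90 00 00 00 00 00.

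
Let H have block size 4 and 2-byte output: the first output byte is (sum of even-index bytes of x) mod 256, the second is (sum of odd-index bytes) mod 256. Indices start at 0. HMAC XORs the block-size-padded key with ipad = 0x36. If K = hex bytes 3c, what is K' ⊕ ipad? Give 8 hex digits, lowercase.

0a363636

Key hex bytes 3c is 1 byte ≤ B = 4; zero-pad to 4 bytes: K' = 3c 00 00 00.
XOR each byte with 0x36: 3c⊕36=0a, 00⊕36=36, 00⊕36=36, 00⊕36=36.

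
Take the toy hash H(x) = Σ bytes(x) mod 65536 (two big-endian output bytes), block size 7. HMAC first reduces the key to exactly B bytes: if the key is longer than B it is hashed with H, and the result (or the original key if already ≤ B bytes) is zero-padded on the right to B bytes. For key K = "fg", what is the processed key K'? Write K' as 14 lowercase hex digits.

Key "fg" = 66 67 is 2 bytes ≤ B = 7; zero-pad to 7 bytes: K' = 66 67 00 00 00 00 00.

66670000000000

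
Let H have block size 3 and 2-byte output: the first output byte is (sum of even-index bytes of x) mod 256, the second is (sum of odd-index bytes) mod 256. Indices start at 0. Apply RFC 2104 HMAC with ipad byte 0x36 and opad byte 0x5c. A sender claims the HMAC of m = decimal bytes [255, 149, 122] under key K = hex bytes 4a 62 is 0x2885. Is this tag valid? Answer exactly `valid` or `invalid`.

invalid

Key hex bytes 4a 62 is 2 bytes ≤ B = 3; zero-pad to 3 bytes: K' = 4a 62 00.
K' ⊕ ipad = 7c 54 36; K' ⊕ opad = 16 3e 5c.
Inner hash: even-index sum = 327 mod 256 = 71; odd-index sum = 461 mod 256 = 205 → 47 cd.
Outer hash (recomputed tag): even-index sum = 319 mod 256 = 63; odd-index sum = 133 mod 256 = 133 → 3f 85.
Recomputed tag = 3f85; claimed = 2885 → mismatch.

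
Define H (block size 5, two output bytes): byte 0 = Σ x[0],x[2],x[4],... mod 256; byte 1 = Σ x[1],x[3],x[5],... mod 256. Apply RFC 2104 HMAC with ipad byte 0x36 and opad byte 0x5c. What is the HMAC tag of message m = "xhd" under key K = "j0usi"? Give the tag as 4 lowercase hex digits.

Key "j0usi" = 6a 30 75 73 69 is exactly B = 5 bytes: K' = 6a 30 75 73 69.
K' ⊕ ipad = 5c 06 43 45 5f.  K' ⊕ opad = 36 6c 29 2f 35.
Inner input = (K'⊕ipad) ∥ m = 5c 06 43 45 5f ∥ 78 68 64.
Inner hash: even-index sum = 358 mod 256 = 102; odd-index sum = 295 mod 256 = 39 → 66 27.
Outer input = (K'⊕opad) ∥ inner = 36 6c 29 2f 35 ∥ 66 27.
Outer hash (tag): even-index sum = 187 mod 256 = 187; odd-index sum = 257 mod 256 = 1 → bb 01.

bb01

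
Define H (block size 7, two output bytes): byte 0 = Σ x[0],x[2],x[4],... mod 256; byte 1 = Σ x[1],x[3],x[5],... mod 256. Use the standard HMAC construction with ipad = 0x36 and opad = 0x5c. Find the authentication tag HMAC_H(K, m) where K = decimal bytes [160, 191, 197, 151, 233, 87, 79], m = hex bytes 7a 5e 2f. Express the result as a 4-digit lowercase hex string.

Key decimal bytes [160, 191, 197, 151, 233, 87, 79] = a0 bf c5 97 e9 57 4f is exactly B = 7 bytes: K' = a0 bf c5 97 e9 57 4f.
K' ⊕ ipad = 96 89 f3 a1 df 61 79.  K' ⊕ opad = fc e3 99 cb b5 0b 13.
Inner input = (K'⊕ipad) ∥ m = 96 89 f3 a1 df 61 79 ∥ 7a 5e 2f.
Inner hash: even-index sum = 831 mod 256 = 63; odd-index sum = 564 mod 256 = 52 → 3f 34.
Outer input = (K'⊕opad) ∥ inner = fc e3 99 cb b5 0b 13 ∥ 3f 34.
Outer hash (tag): even-index sum = 657 mod 256 = 145; odd-index sum = 504 mod 256 = 248 → 91 f8.

91f8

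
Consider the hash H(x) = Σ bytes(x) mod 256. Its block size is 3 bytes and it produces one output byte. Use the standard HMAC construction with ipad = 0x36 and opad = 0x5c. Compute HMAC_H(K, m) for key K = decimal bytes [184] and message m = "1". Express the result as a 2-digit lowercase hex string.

c7

Key decimal bytes [184] = b8 is 1 byte ≤ B = 3; zero-pad to 3 bytes: K' = b8 00 00.
K' ⊕ ipad = 8e 36 36.  K' ⊕ opad = e4 5c 5c.
Inner input = (K'⊕ipad) ∥ m = 8e 36 36 ∥ 31.
Inner hash: sum = 142+54+54+49 = 299; mod 256 = 43 → 2b.
Outer input = (K'⊕opad) ∥ inner = e4 5c 5c ∥ 2b.
Outer hash (tag): sum = 228+92+92+43 = 455; mod 256 = 199 → c7.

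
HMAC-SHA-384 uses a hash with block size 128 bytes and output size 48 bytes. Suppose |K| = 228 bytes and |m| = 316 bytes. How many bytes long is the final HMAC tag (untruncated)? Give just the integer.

The tag is one SHA-384 digest: 48 bytes.

48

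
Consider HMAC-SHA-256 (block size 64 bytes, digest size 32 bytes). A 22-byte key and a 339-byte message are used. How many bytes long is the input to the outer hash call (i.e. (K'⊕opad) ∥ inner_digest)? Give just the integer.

96

Key is 22 ≤ 64 bytes, zero-padded: |K'| = 64.
Outer input = (K'⊕opad) ∥ H(inner) → 64 + 32 = 96 bytes.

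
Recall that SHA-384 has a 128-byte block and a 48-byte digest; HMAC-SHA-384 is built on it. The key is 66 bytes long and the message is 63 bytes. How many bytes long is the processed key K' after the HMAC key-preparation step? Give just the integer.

128

Key is 66 ≤ 128 bytes, zero-padded: |K'| = 128.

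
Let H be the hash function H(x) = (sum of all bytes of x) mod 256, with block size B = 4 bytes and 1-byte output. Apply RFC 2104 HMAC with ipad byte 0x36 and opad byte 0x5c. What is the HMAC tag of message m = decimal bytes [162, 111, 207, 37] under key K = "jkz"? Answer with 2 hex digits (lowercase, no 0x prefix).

2f

Key "jkz" = 6a 6b 7a is 3 bytes ≤ B = 4; zero-pad to 4 bytes: K' = 6a 6b 7a 00.
K' ⊕ ipad = 5c 5d 4c 36.  K' ⊕ opad = 36 37 26 5c.
Inner input = (K'⊕ipad) ∥ m = 5c 5d 4c 36 ∥ a2 6f cf 25.
Inner hash: sum = 92+93+76+54+162+111+207+37 = 832; mod 256 = 64 → 40.
Outer input = (K'⊕opad) ∥ inner = 36 37 26 5c ∥ 40.
Outer hash (tag): sum = 54+55+38+92+64 = 303; mod 256 = 47 → 2f.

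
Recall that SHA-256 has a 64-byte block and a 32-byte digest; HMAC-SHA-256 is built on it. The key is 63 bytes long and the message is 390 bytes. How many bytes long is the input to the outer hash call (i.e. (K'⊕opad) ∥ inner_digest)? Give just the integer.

Key is 63 ≤ 64 bytes, zero-padded: |K'| = 64.
Outer input = (K'⊕opad) ∥ H(inner) → 64 + 32 = 96 bytes.

96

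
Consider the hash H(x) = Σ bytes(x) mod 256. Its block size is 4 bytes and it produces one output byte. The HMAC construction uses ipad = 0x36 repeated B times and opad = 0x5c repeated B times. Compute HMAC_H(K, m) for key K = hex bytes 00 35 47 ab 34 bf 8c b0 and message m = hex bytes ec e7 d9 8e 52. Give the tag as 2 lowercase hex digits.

Key hex bytes 00 35 47 ab 34 bf 8c b0 is 8 bytes > B = 4, so hash it first: H(key) = 56, then zero-pad to 4 bytes: K' = 56 00 00 00.
K' ⊕ ipad = 60 36 36 36.  K' ⊕ opad = 0a 5c 5c 5c.
Inner input = (K'⊕ipad) ∥ m = 60 36 36 36 ∥ ec e7 d9 8e 52.
Inner hash: sum = 96+54+54+54+236+231+217+142+82 = 1166; mod 256 = 142 → 8e.
Outer input = (K'⊕opad) ∥ inner = 0a 5c 5c 5c ∥ 8e.
Outer hash (tag): sum = 10+92+92+92+142 = 428; mod 256 = 172 → ac.

ac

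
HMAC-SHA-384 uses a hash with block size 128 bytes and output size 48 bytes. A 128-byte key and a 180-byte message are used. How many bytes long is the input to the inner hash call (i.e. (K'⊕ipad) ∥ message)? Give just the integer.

308

Key is 128 ≤ 128 bytes, zero-padded: |K'| = 128.
Inner input = (K'⊕ipad) ∥ m → 128 + 180 = 308 bytes.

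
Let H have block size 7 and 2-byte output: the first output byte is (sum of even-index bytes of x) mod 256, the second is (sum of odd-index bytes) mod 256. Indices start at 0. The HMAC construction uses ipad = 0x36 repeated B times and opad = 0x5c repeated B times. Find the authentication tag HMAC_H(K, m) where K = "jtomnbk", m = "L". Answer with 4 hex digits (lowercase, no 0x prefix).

Key "jtomnbk" = 6a 74 6f 6d 6e 62 6b is exactly B = 7 bytes: K' = 6a 74 6f 6d 6e 62 6b.
K' ⊕ ipad = 5c 42 59 5b 58 54 5d.  K' ⊕ opad = 36 28 33 31 32 3e 37.
Inner input = (K'⊕ipad) ∥ m = 5c 42 59 5b 58 54 5d ∥ 4c.
Inner hash: even-index sum = 362 mod 256 = 106; odd-index sum = 317 mod 256 = 61 → 6a 3d.
Outer input = (K'⊕opad) ∥ inner = 36 28 33 31 32 3e 37 ∥ 6a 3d.
Outer hash (tag): even-index sum = 271 mod 256 = 15; odd-index sum = 257 mod 256 = 1 → 0f 01.

0f01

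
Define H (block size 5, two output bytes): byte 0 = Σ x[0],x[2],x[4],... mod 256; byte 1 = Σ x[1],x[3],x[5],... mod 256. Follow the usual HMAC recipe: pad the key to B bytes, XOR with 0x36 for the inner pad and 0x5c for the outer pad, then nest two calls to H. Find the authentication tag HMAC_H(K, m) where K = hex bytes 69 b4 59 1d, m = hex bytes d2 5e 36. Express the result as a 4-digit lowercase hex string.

4b8b

Key hex bytes 69 b4 59 1d is 4 bytes ≤ B = 5; zero-pad to 5 bytes: K' = 69 b4 59 1d 00.
K' ⊕ ipad = 5f 82 6f 2b 36.  K' ⊕ opad = 35 e8 05 41 5c.
Inner input = (K'⊕ipad) ∥ m = 5f 82 6f 2b 36 ∥ d2 5e 36.
Inner hash: even-index sum = 354 mod 256 = 98; odd-index sum = 437 mod 256 = 181 → 62 b5.
Outer input = (K'⊕opad) ∥ inner = 35 e8 05 41 5c ∥ 62 b5.
Outer hash (tag): even-index sum = 331 mod 256 = 75; odd-index sum = 395 mod 256 = 139 → 4b 8b.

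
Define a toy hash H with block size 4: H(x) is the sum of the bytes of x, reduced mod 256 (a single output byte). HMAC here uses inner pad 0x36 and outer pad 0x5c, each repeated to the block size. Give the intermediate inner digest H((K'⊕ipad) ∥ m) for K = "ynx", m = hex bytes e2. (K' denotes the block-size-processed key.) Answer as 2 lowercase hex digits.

Key "ynx" = 79 6e 78 is 3 bytes ≤ B = 4; zero-pad to 4 bytes: K' = 79 6e 78 00.
K' ⊕ ipad = 4f 58 4e 36.
Inner input = 4f 58 4e 36 ∥ e2.
Inner hash: sum = 79+88+78+54+226 = 525; mod 256 = 13 → 0d.

0d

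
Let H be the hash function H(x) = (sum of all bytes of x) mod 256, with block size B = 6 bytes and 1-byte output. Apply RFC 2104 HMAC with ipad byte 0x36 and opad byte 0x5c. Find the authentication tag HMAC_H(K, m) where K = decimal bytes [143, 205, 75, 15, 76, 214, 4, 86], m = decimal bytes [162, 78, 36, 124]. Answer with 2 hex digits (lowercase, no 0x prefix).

Key decimal bytes [143, 205, 75, 15, 76, 214, 4, 86] = 8f cd 4b 0f 4c d6 04 56 is 8 bytes > B = 6, so hash it first: H(key) = 32, then zero-pad to 6 bytes: K' = 32 00 00 00 00 00.
K' ⊕ ipad = 04 36 36 36 36 36.  K' ⊕ opad = 6e 5c 5c 5c 5c 5c.
Inner input = (K'⊕ipad) ∥ m = 04 36 36 36 36 36 ∥ a2 4e 24 7c.
Inner hash: sum = 4+54+54+54+54+54+162+78+36+124 = 674; mod 256 = 162 → a2.
Outer input = (K'⊕opad) ∥ inner = 6e 5c 5c 5c 5c 5c ∥ a2.
Outer hash (tag): sum = 110+92+92+92+92+92+162 = 732; mod 256 = 220 → dc.

dc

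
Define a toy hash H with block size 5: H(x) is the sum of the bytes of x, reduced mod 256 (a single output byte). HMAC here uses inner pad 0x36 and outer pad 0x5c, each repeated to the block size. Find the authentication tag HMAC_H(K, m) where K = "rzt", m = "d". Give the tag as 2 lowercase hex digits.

Key "rzt" = 72 7a 74 is 3 bytes ≤ B = 5; zero-pad to 5 bytes: K' = 72 7a 74 00 00.
K' ⊕ ipad = 44 4c 42 36 36.  K' ⊕ opad = 2e 26 28 5c 5c.
Inner input = (K'⊕ipad) ∥ m = 44 4c 42 36 36 ∥ 64.
Inner hash: sum = 68+76+66+54+54+100 = 418; mod 256 = 162 → a2.
Outer input = (K'⊕opad) ∥ inner = 2e 26 28 5c 5c ∥ a2.
Outer hash (tag): sum = 46+38+40+92+92+162 = 470; mod 256 = 214 → d6.

d6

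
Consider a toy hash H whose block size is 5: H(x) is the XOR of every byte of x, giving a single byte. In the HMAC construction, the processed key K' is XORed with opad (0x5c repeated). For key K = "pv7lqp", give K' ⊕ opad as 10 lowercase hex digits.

Key "pv7lqp" = 70 76 37 6c 71 70 is 6 bytes > B = 5, so hash it first: H(key) = 5c, then zero-pad to 5 bytes: K' = 5c 00 00 00 00.
XOR each byte with 0x5c: 5c⊕5c=00, 00⊕5c=5c, 00⊕5c=5c, 00⊕5c=5c, 00⊕5c=5c.

005c5c5c5c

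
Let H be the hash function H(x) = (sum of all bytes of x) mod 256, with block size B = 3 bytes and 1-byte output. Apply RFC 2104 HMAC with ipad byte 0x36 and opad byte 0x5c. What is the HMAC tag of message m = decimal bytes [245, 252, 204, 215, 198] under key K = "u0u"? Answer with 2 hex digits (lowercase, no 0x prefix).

Key "u0u" = 75 30 75 is exactly B = 3 bytes: K' = 75 30 75.
K' ⊕ ipad = 43 06 43.  K' ⊕ opad = 29 6c 29.
Inner input = (K'⊕ipad) ∥ m = 43 06 43 ∥ f5 fc cc d7 c6.
Inner hash: sum = 67+6+67+245+252+204+215+198 = 1254; mod 256 = 230 → e6.
Outer input = (K'⊕opad) ∥ inner = 29 6c 29 ∥ e6.
Outer hash (tag): sum = 41+108+41+230 = 420; mod 256 = 164 → a4.

a4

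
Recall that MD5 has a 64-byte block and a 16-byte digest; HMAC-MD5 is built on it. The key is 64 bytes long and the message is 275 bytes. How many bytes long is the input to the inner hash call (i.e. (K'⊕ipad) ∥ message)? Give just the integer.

339

Key is 64 ≤ 64 bytes, zero-padded: |K'| = 64.
Inner input = (K'⊕ipad) ∥ m → 64 + 275 = 339 bytes.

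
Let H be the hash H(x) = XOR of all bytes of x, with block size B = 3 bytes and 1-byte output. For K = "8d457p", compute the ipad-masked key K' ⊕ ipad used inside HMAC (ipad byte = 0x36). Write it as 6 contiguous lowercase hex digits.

2c3636

Key "8d457p" = 38 64 34 35 37 70 is 6 bytes > B = 3, so hash it first: H(key) = 1a, then zero-pad to 3 bytes: K' = 1a 00 00.
XOR each byte with 0x36: 1a⊕36=2c, 00⊕36=36, 00⊕36=36.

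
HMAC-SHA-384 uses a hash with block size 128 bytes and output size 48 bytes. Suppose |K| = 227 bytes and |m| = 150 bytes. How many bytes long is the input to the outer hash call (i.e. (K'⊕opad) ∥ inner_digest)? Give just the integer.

Key is 227 > 128 bytes, so it is hashed to 48 bytes then zero-padded to 128: |K'| = 128.
Outer input = (K'⊕opad) ∥ H(inner) → 128 + 48 = 176 bytes.

176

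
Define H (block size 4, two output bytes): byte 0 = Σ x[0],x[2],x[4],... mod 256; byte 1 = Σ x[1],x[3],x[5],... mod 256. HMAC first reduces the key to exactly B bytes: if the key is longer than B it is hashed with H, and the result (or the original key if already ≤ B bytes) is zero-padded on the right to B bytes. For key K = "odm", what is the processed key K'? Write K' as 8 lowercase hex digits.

Key "odm" = 6f 64 6d is 3 bytes ≤ B = 4; zero-pad to 4 bytes: K' = 6f 64 6d 00.

6f646d00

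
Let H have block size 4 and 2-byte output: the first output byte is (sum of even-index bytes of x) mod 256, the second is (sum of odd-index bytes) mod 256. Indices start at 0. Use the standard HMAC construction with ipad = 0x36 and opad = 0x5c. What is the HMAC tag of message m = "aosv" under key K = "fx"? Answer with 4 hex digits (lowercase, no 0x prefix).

f0e9

Key "fx" = 66 78 is 2 bytes ≤ B = 4; zero-pad to 4 bytes: K' = 66 78 00 00.
K' ⊕ ipad = 50 4e 36 36.  K' ⊕ opad = 3a 24 5c 5c.
Inner input = (K'⊕ipad) ∥ m = 50 4e 36 36 ∥ 61 6f 73 76.
Inner hash: even-index sum = 346 mod 256 = 90; odd-index sum = 361 mod 256 = 105 → 5a 69.
Outer input = (K'⊕opad) ∥ inner = 3a 24 5c 5c ∥ 5a 69.
Outer hash (tag): even-index sum = 240 mod 256 = 240; odd-index sum = 233 mod 256 = 233 → f0 e9.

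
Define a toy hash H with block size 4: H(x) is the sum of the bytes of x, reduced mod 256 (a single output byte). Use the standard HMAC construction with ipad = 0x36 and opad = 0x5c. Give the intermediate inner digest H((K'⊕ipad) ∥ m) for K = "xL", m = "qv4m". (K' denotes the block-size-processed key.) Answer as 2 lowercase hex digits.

Key "xL" = 78 4c is 2 bytes ≤ B = 4; zero-pad to 4 bytes: K' = 78 4c 00 00.
K' ⊕ ipad = 4e 7a 36 36.
Inner input = 4e 7a 36 36 ∥ 71 76 34 6d.
Inner hash: sum = 78+122+54+54+113+118+52+109 = 700; mod 256 = 188 → bc.

bc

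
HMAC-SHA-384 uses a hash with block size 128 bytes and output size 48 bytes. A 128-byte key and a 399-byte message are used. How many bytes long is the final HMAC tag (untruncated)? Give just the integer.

The tag is one SHA-384 digest: 48 bytes.

48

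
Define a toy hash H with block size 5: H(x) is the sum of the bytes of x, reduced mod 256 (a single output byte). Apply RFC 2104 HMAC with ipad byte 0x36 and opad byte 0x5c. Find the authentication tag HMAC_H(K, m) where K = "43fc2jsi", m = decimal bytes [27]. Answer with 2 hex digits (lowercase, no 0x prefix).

Key "43fc2jsi" = 34 33 66 63 32 6a 73 69 is 8 bytes > B = 5, so hash it first: H(key) = a8, then zero-pad to 5 bytes: K' = a8 00 00 00 00.
K' ⊕ ipad = 9e 36 36 36 36.  K' ⊕ opad = f4 5c 5c 5c 5c.
Inner input = (K'⊕ipad) ∥ m = 9e 36 36 36 36 ∥ 1b.
Inner hash: sum = 158+54+54+54+54+27 = 401; mod 256 = 145 → 91.
Outer input = (K'⊕opad) ∥ inner = f4 5c 5c 5c 5c ∥ 91.
Outer hash (tag): sum = 244+92+92+92+92+145 = 757; mod 256 = 245 → f5.

f5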